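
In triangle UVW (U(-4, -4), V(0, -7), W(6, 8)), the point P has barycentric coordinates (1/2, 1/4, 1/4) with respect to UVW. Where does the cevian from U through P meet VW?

(3, 1/2)

Line UP meets VW where the U-coordinate vanishes; zeroing P's U-weight and renormalizing leaves V, W-weights 1/4 : 1/4 → (1/2, 1/2).
So Q = (1/2)·V + (1/2)·W = (3, 1/2).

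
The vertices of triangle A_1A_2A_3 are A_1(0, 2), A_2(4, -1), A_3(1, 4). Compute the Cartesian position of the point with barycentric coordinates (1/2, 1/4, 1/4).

P = (1/2)·A_1 + (1/4)·A_2 + (1/4)·A_3.
x-coordinate: (1/2)·0 + (1/4)·4 + (1/4)·1 = 5/4.
y-coordinate: (1/2)·2 + (1/4)·(-1) + (1/4)·4 = 7/4.

(5/4, 7/4)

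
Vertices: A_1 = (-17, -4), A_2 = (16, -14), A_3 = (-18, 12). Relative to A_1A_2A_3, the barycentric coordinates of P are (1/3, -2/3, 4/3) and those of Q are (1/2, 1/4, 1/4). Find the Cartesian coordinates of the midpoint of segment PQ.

(-74/3, 43/4)

Barycentric coordinates of the midpoint are the average: (5/12, -5/24, 19/24).
Converting: (5/12)·A_1 + (-5/24)·A_2 + (19/24)·A_3 = (-74/3, 43/4).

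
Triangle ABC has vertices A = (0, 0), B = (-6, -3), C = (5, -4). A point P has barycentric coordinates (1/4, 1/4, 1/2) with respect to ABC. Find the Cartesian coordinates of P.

P = (1/4)·A + (1/4)·B + (1/2)·C.
x-coordinate: (1/4)·0 + (1/4)·(-6) + (1/2)·5 = 1.
y-coordinate: (1/4)·0 + (1/4)·(-3) + (1/2)·(-4) = -11/4.

(1, -11/4)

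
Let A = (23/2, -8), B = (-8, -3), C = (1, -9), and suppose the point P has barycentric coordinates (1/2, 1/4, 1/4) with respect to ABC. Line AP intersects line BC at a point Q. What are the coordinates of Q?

Line AP meets BC where the A-coordinate vanishes; zeroing P's A-weight and renormalizing leaves B, C-weights 1/4 : 1/4 → (1/2, 1/2).
So Q = (1/2)·B + (1/2)·C = (-7/2, -6).

(-7/2, -6)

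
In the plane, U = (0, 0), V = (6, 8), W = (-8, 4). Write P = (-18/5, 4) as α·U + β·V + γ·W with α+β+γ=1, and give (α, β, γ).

Signed area of the reference triangle: [UVW] = ½·(0·(8−4) + 6·(4−0) + (-8)·(0−8)) = ½·(0 + 24 + 64) = 44.
[PVW] = ½·((-18/5)·(8−4) + 6·(4−4) + (-8)·(4−8)) = ½·(-72/5 + 0 + 32) = 44/5, so the U-coordinate is (44/5)/44 = 1/5.
[UPW] = ½·(0·(4−4) + (-18/5)·(4−0) + (-8)·(0−4)) = ½·(0 − 72/5 + 32) = 44/5, so the V-coordinate is 1/5.
[UVP] = ½·(0·(8−4) + 6·(4−0) + (-18/5)·(0−8)) = ½·(0 + 24 + 144/5) = 132/5, so the W-coordinate is 3/5.

(1/5, 1/5, 3/5)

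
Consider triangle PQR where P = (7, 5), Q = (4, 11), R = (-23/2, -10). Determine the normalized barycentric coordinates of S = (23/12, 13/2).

(1/6, 2/3, 1/6)

Signed area of the reference triangle: [PQR] = ½·(7·(11−(-10)) + 4·(-10−5) + (-23/2)·(5−11)) = ½·(147 − 60 + 69) = 78.
[SQR] = ½·((23/12)·(11−(-10)) + 4·(-10−(13/2)) + (-23/2)·(13/2−11)) = ½·(161/4 − 66 + 207/4) = 13, so the P-coordinate is 13/78 = 1/6.
[PSR] = ½·(7·(13/2−(-10)) + (23/12)·(-10−5) + (-23/2)·(5−(13/2))) = ½·(231/2 − 115/4 + 69/4) = 52, so the Q-coordinate is 2/3.
[PQS] = ½·(7·(11−(13/2)) + 4·(13/2−5) + (23/12)·(5−11)) = ½·(63/2 + 6 − 23/2) = 13, so the R-coordinate is 1/6.
Check: 1/6 + 2/3 + 1/6 = 1.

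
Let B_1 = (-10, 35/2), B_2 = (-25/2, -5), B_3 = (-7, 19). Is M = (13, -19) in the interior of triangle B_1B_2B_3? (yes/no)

no

Barycentric coordinates of M: (-2756/255, 192/85, 487/51).
The three coordinates are negative, positive, positive; a point is interior exactly when all three are positive.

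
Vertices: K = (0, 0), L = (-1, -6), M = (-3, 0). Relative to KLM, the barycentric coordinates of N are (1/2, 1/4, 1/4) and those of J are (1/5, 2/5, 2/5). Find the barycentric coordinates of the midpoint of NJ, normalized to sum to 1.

Since both coordinate triples sum to 1, the midpoint's barycentrics are the componentwise average.
(1/2+1/5)/2 = 7/20; similarly 13/40 and 13/40.

(7/20, 13/40, 13/40)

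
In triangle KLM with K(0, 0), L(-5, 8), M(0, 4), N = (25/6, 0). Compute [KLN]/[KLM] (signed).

5/3

[KLM] = ½·(0·(8−4) + (-5)·(4−0) + 0·(0−8)) = ½·(0 − 20 + 0) = -10.
[KLN] = ½·(0·(8−0) + (-5)·(0−0) + (25/6)·(0−8)) = ½·(0 + 0 − 100/3) = -50/3, so the ratio is (-50/3)/(-10) = 5/3.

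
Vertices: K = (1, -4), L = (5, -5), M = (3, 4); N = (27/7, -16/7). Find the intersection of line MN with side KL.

Barycentric coordinates of N with respect to KLM: (1/7, 4/7, 2/7).
On side KL the M-coordinate is zero; dropping N's M-weight 2/7 and renormalizing the remaining 1/7 : 4/7 gives weights 1/5, 4/5 on K, L.
J = (1/5)·(1, -4) + (4/5)·(5, -5) = (21/5, -24/5).

(21/5, -24/5)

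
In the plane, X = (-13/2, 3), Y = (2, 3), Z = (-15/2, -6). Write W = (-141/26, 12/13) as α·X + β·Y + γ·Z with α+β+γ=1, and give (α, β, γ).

(8/13, 2/13, 3/13)

Signed area of the reference triangle: [XYZ] = ½·((-13/2)·(3−(-6)) + 2·(-6−3) + (-15/2)·(3−3)) = ½·(-117/2 − 18 + 0) = -153/4.
[WYZ] = ½·((-141/26)·(3−(-6)) + 2·(-6−(12/13)) + (-15/2)·(12/13−3)) = ½·(-1269/26 − 180/13 + 405/26) = -306/13, so the X-coordinate is (-306/13)/(-153/4) = 8/13.
[XWZ] = ½·((-13/2)·(12/13−(-6)) + (-141/26)·(-6−3) + (-15/2)·(3−(12/13))) = ½·(-45 + 1269/26 − 405/26) = -153/26, so the Y-coordinate is 2/13.
[XYW] = ½·((-13/2)·(3−(12/13)) + 2·(12/13−3) + (-141/26)·(3−3)) = ½·(-27/2 − 54/13 + 0) = -459/52, so the Z-coordinate is 3/13.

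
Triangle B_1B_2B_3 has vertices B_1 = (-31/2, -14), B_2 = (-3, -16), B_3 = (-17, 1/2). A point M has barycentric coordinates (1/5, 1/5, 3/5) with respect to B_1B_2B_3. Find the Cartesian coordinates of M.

M = (1/5)·B_1 + (1/5)·B_2 + (3/5)·B_3.
x-coordinate: (1/5)·(-31/2) + (1/5)·(-3) + (3/5)·(-17) = -139/10.
y-coordinate: (1/5)·(-14) + (1/5)·(-16) + (3/5)·(1/2) = -57/10.

(-139/10, -57/10)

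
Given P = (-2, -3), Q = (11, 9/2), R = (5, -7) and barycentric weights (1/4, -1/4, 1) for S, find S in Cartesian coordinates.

S = (1/4)·P + (-1/4)·Q + 1·R.
x-coordinate: (1/4)·(-2) + (-1/4)·11 + 1·5 = 7/4.
y-coordinate: (1/4)·(-3) + (-1/4)·(9/2) + 1·(-7) = -71/8.

(7/4, -71/8)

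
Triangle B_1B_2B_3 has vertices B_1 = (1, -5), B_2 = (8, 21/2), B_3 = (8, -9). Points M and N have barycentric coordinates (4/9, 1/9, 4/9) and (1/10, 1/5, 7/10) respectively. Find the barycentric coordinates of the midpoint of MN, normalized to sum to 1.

(49/180, 7/45, 103/180)

Since both coordinate triples sum to 1, the midpoint's barycentrics are the componentwise average.
(4/9+1/10)/2 = 49/180; similarly 7/45 and 103/180.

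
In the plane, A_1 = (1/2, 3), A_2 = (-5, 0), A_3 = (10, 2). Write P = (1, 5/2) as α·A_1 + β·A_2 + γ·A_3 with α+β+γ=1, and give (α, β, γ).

(3/4, 1/8, 1/8)

Signed area of the reference triangle: [A_1A_2A_3] = ½·((1/2)·(0−2) + (-5)·(2−3) + 10·(3−0)) = ½·(-1 + 5 + 30) = 17.
[PA_2A_3] = ½·(1·(0−2) + (-5)·(2−(5/2)) + 10·(5/2−0)) = ½·(-2 + 5/2 + 25) = 51/4, so the A_1-coordinate is (51/4)/17 = 3/4.
[A_1PA_3] = ½·((1/2)·(5/2−2) + 1·(2−3) + 10·(3−(5/2))) = ½·(1/4 − 1 + 5) = 17/8, so the A_2-coordinate is 1/8.
[A_1A_2P] = ½·((1/2)·(0−(5/2)) + (-5)·(5/2−3) + 1·(3−0)) = ½·(-5/4 + 5/2 + 3) = 17/8, so the A_3-coordinate is 1/8.
Check: 3/4 + 1/8 + 1/8 = 1.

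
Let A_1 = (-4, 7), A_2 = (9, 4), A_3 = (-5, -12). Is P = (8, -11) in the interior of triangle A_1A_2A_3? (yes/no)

Barycentric coordinates of P: (-97/125, 123/125, 99/125).
The three coordinates are negative, positive, positive; a point is interior exactly when all three are positive.

no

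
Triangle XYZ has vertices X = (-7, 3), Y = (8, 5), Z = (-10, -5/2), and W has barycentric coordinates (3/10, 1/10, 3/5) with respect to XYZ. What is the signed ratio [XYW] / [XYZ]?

The signed ratio [XYW]/[XYZ] equals the barycentric coordinate of W at vertex Z, which is 3/5.

3/5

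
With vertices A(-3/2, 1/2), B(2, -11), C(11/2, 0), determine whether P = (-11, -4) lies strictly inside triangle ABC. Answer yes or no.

no

Barycentric coordinates of P: (134/63, 29/63, -100/63).
The three coordinates are positive, positive, negative; a point is interior exactly when all three are positive.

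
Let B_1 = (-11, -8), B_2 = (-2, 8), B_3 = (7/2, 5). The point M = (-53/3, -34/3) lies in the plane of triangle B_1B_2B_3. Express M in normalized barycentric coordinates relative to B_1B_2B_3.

Signed area of the reference triangle: [B_1B_2B_3] = ½·((-11)·(8−5) + (-2)·(5−(-8)) + (7/2)·(-8−8)) = ½·(-33 − 26 − 56) = -115/2.
[MB_2B_3] = ½·((-53/3)·(8−5) + (-2)·(5−(-34/3)) + (7/2)·(-34/3−8)) = ½·(-53 − 98/3 − 203/3) = -230/3, so the B_1-coordinate is (-230/3)/(-115/2) = 4/3.
[B_1MB_3] = ½·((-11)·(-34/3−5) + (-53/3)·(5−(-8)) + (7/2)·(-8−(-34/3))) = ½·(539/3 − 689/3 + 35/3) = -115/6, so the B_2-coordinate is 1/3.
[B_1B_2M] = ½·((-11)·(8−(-34/3)) + (-2)·(-34/3−(-8)) + (-53/3)·(-8−8)) = ½·(-638/3 + 20/3 + 848/3) = 115/3, so the B_3-coordinate is -2/3.
Check: 4/3 + 1/3 − 2/3 = 1.

(4/3, 1/3, -2/3)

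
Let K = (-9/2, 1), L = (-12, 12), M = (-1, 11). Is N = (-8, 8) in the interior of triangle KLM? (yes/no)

Barycentric coordinates of N: (80/227, 119/227, 28/227).
The three coordinates are positive, positive, positive; a point is interior exactly when all three are positive.

yes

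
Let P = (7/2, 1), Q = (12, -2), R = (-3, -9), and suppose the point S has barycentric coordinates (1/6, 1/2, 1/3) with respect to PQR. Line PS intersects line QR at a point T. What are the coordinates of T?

(6, -24/5)

Line PS meets QR where the P-coordinate vanishes; zeroing S's P-weight and renormalizing leaves Q, R-weights 1/2 : 1/3 → (3/5, 2/5).
So T = (3/5)·Q + (2/5)·R = (6, -24/5).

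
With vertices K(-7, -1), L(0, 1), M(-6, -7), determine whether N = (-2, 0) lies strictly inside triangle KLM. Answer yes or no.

yes

Barycentric coordinates of N: (5/22, 31/44, 3/44).
The three coordinates are positive, positive, positive; a point is interior exactly when all three are positive.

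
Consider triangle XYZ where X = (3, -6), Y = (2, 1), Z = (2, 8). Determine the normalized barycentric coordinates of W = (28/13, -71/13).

(2/13, 21/13, -10/13)

Signed area of the reference triangle: [XYZ] = ½·(3·(1−8) + 2·(8−(-6)) + 2·(-6−1)) = ½·(-21 + 28 − 14) = -7/2.
[WYZ] = ½·((28/13)·(1−8) + 2·(8−(-71/13)) + 2·(-71/13−1)) = ½·(-196/13 + 350/13 − 168/13) = -7/13, so the X-coordinate is (-7/13)/(-7/2) = 2/13.
[XWZ] = ½·(3·(-71/13−8) + (28/13)·(8−(-6)) + 2·(-6−(-71/13))) = ½·(-525/13 + 392/13 − 14/13) = -147/26, so the Y-coordinate is 21/13.
[XYW] = ½·(3·(1−(-71/13)) + 2·(-71/13−(-6)) + (28/13)·(-6−1)) = ½·(252/13 + 14/13 − 196/13) = 35/13, so the Z-coordinate is -10/13.
Check: 2/13 + 21/13 − 10/13 = 1.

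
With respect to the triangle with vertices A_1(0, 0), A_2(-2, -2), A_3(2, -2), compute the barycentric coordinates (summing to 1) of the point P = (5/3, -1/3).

Signed area of the reference triangle: [A_1A_2A_3] = ½·(0·(-2−(-2)) + (-2)·(-2−0) + 2·(0−(-2))) = ½·(0 + 4 + 4) = 4.
[PA_2A_3] = ½·((5/3)·(-2−(-2)) + (-2)·(-2−(-1/3)) + 2·(-1/3−(-2))) = ½·(0 + 10/3 + 10/3) = 10/3, so the A_1-coordinate is (10/3)/4 = 5/6.
[A_1PA_3] = ½·(0·(-1/3−(-2)) + (5/3)·(-2−0) + 2·(0−(-1/3))) = ½·(0 − 10/3 + 2/3) = -4/3, so the A_2-coordinate is -1/3.
[A_1A_2P] = ½·(0·(-2−(-1/3)) + (-2)·(-1/3−0) + (5/3)·(0−(-2))) = ½·(0 + 2/3 + 10/3) = 2, so the A_3-coordinate is 1/2.
Check: 5/6 − 1/3 + 1/2 = 1.

(5/6, -1/3, 1/2)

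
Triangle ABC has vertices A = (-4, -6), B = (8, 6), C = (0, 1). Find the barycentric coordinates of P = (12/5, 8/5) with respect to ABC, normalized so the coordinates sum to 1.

Signed area of the reference triangle: [ABC] = ½·((-4)·(6−1) + 8·(1−(-6)) + 0·(-6−6)) = ½·(-20 + 56 + 0) = 18.
[PBC] = ½·((12/5)·(6−1) + 8·(1−(8/5)) + 0·(8/5−6)) = ½·(12 − 24/5 + 0) = 18/5, so the A-coordinate is (18/5)/18 = 1/5.
[APC] = ½·((-4)·(8/5−1) + (12/5)·(1−(-6)) + 0·(-6−(8/5))) = ½·(-12/5 + 84/5 + 0) = 36/5, so the B-coordinate is 2/5.
[ABP] = ½·((-4)·(6−(8/5)) + 8·(8/5−(-6)) + (12/5)·(-6−6)) = ½·(-88/5 + 304/5 − 144/5) = 36/5, so the C-coordinate is 2/5.
Check: 1/5 + 2/5 + 2/5 = 1.

(1/5, 2/5, 2/5)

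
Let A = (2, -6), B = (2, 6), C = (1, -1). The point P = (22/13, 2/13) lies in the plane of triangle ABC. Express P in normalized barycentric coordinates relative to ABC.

(4/13, 5/13, 4/13)

Signed area of the reference triangle: [ABC] = ½·(2·(6−(-1)) + 2·(-1−(-6)) + 1·(-6−6)) = ½·(14 + 10 − 12) = 6.
[PBC] = ½·((22/13)·(6−(-1)) + 2·(-1−(2/13)) + 1·(2/13−6)) = ½·(154/13 − 30/13 − 76/13) = 24/13, so the A-coordinate is (24/13)/6 = 4/13.
[APC] = ½·(2·(2/13−(-1)) + (22/13)·(-1−(-6)) + 1·(-6−(2/13))) = ½·(30/13 + 110/13 − 80/13) = 30/13, so the B-coordinate is 5/13.
[ABP] = ½·(2·(6−(2/13)) + 2·(2/13−(-6)) + (22/13)·(-6−6)) = ½·(152/13 + 160/13 − 264/13) = 24/13, so the C-coordinate is 4/13.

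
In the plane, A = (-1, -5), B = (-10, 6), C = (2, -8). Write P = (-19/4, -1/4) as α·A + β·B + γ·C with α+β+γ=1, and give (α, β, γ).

Signed area of the reference triangle: [ABC] = ½·((-1)·(6−(-8)) + (-10)·(-8−(-5)) + 2·(-5−6)) = ½·(-14 + 30 − 22) = -3.
[PBC] = ½·((-19/4)·(6−(-8)) + (-10)·(-8−(-1/4)) + 2·(-1/4−6)) = ½·(-133/2 + 155/2 − 25/2) = -3/4, so the A-coordinate is (-3/4)/(-3) = 1/4.
[APC] = ½·((-1)·(-1/4−(-8)) + (-19/4)·(-8−(-5)) + 2·(-5−(-1/4))) = ½·(-31/4 + 57/4 − 19/2) = -3/2, so the B-coordinate is 1/2.
[ABP] = ½·((-1)·(6−(-1/4)) + (-10)·(-1/4−(-5)) + (-19/4)·(-5−6)) = ½·(-25/4 − 95/2 + 209/4) = -3/4, so the C-coordinate is 1/4.
Check: 1/4 + 1/2 + 1/4 = 1.

(1/4, 1/2, 1/4)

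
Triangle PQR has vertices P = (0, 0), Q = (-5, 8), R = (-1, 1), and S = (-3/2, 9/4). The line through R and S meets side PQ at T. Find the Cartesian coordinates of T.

(-5/3, 8/3)

Barycentric coordinates of S with respect to PQR: (1/2, 1/4, 1/4).
On side PQ the R-coordinate is zero; dropping S's R-weight 1/4 and renormalizing the remaining 1/2 : 1/4 gives weights 2/3, 1/3 on P, Q.
T = (2/3)·(0, 0) + (1/3)·(-5, 8) = (-5/3, 8/3).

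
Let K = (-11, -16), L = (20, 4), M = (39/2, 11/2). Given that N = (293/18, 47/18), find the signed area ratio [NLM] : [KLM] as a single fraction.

[KLM] = ½·((-11)·(4−(11/2)) + 20·(11/2−(-16)) + (39/2)·(-16−4)) = ½·(33/2 + 430 − 390) = 113/4.
[NLM] = ½·((293/18)·(4−(11/2)) + 20·(11/2−(47/18)) + (39/2)·(47/18−4)) = ½·(-293/12 + 520/9 − 325/12) = 113/36, so the ratio is (113/36)/(113/4) = 1/9.

1/9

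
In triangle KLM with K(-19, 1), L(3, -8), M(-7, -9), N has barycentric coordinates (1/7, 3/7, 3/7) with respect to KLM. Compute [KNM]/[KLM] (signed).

The signed ratio [KNM]/[KLM] equals the barycentric coordinate of N at vertex L, which is 3/7.

3/7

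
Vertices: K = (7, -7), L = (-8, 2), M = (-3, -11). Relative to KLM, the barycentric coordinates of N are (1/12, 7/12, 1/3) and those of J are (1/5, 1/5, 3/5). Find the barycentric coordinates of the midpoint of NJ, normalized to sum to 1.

Since both coordinate triples sum to 1, the midpoint's barycentrics are the componentwise average.
(1/12+1/5)/2 = 17/120; similarly 47/120 and 7/15.

(17/120, 47/120, 7/15)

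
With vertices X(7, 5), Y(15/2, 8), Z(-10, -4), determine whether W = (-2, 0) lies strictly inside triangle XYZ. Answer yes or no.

no

Barycentric coordinates of W: (52/93, -8/93, 49/93).
The three coordinates are positive, negative, positive; a point is interior exactly when all three are positive.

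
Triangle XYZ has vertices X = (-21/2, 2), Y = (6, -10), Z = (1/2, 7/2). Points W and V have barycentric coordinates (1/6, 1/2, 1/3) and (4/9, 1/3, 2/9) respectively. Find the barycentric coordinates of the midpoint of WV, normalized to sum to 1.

Since both coordinate triples sum to 1, the midpoint's barycentrics are the componentwise average.
(1/6+4/9)/2 = 11/36; similarly 5/12 and 5/18.

(11/36, 5/12, 5/18)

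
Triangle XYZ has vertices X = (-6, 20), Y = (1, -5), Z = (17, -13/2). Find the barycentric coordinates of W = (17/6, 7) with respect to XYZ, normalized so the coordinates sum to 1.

(1/2, 1/6, 1/3)

Signed area of the reference triangle: [XYZ] = ½·((-6)·(-5−(-13/2)) + 1·(-13/2−20) + 17·(20−(-5))) = ½·(-9 − 53/2 + 425) = 779/4.
[WYZ] = ½·((17/6)·(-5−(-13/2)) + 1·(-13/2−7) + 17·(7−(-5))) = ½·(17/4 − 27/2 + 204) = 779/8, so the X-coordinate is (779/8)/(779/4) = 1/2.
[XWZ] = ½·((-6)·(7−(-13/2)) + (17/6)·(-13/2−20) + 17·(20−7)) = ½·(-81 − 901/12 + 221) = 779/24, so the Y-coordinate is 1/6.
[XYW] = ½·((-6)·(-5−7) + 1·(7−20) + (17/6)·(20−(-5))) = ½·(72 − 13 + 425/6) = 779/12, so the Z-coordinate is 1/3.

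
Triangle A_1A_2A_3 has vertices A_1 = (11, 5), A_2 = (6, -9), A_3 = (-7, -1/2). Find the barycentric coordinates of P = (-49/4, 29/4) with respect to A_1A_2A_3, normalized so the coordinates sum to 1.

Signed area of the reference triangle: [A_1A_2A_3] = ½·(11·(-9−(-1/2)) + 6·(-1/2−5) + (-7)·(5−(-9))) = ½·(-187/2 − 33 − 98) = -449/4.
[PA_2A_3] = ½·((-49/4)·(-9−(-1/2)) + 6·(-1/2−(29/4)) + (-7)·(29/4−(-9))) = ½·(833/8 − 93/2 − 455/4) = -449/16, so the A_1-coordinate is (-449/16)/(-449/4) = 1/4.
[A_1PA_3] = ½·(11·(29/4−(-1/2)) + (-49/4)·(-1/2−5) + (-7)·(5−(29/4))) = ½·(341/4 + 539/8 + 63/4) = 1347/16, so the A_2-coordinate is -3/4.
[A_1A_2P] = ½·(11·(-9−(29/4)) + 6·(29/4−5) + (-49/4)·(5−(-9))) = ½·(-715/4 + 27/2 − 343/2) = -1347/8, so the A_3-coordinate is 3/2.

(1/4, -3/4, 3/2)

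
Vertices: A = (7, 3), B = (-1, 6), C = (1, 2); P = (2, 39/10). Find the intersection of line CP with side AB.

(17/7, 33/7)

Barycentric coordinates of P with respect to ABC: (3/10, 2/5, 3/10).
On side AB the C-coordinate is zero; dropping P's C-weight 3/10 and renormalizing the remaining 3/10 : 2/5 gives weights 3/7, 4/7 on A, B.
Q = (3/7)·(7, 3) + (4/7)·(-1, 6) = (17/7, 33/7).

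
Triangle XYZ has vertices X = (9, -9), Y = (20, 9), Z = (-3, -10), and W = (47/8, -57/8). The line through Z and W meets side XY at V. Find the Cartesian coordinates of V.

(56/5, -27/5)

Barycentric coordinates of W with respect to XYZ: (1/2, 1/8, 3/8).
On side XY the Z-coordinate is zero; dropping W's Z-weight 3/8 and renormalizing the remaining 1/2 : 1/8 gives weights 4/5, 1/5 on X, Y.
V = (4/5)·(9, -9) + (1/5)·(20, 9) = (56/5, -27/5).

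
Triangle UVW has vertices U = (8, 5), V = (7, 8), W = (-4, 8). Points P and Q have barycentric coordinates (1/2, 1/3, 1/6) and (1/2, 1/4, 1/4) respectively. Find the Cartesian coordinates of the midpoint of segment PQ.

(125/24, 13/2)

Barycentric coordinates of the midpoint are the average: (1/2, 7/24, 5/24).
Converting: (1/2)·U + (7/24)·V + (5/24)·W = (125/24, 13/2).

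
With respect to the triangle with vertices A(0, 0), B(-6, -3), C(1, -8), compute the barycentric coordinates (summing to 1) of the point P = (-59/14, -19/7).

Signed area of the reference triangle: [ABC] = ½·(0·(-3−(-8)) + (-6)·(-8−0) + 1·(0−(-3))) = ½·(0 + 48 + 3) = 51/2.
[PBC] = ½·((-59/14)·(-3−(-8)) + (-6)·(-8−(-19/7)) + 1·(-19/7−(-3))) = ½·(-295/14 + 222/7 + 2/7) = 153/28, so the A-coordinate is (153/28)/(51/2) = 3/14.
[APC] = ½·(0·(-19/7−(-8)) + (-59/14)·(-8−0) + 1·(0−(-19/7))) = ½·(0 + 236/7 + 19/7) = 255/14, so the B-coordinate is 5/7.
[ABP] = ½·(0·(-3−(-19/7)) + (-6)·(-19/7−0) + (-59/14)·(0−(-3))) = ½·(0 + 114/7 − 177/14) = 51/28, so the C-coordinate is 1/14.

(3/14, 5/7, 1/14)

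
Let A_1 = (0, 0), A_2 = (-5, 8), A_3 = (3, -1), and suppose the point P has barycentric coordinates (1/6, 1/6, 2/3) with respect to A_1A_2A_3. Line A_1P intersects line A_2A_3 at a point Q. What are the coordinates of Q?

Line A_1P meets A_2A_3 where the A_1-coordinate vanishes; zeroing P's A_1-weight and renormalizing leaves A_2, A_3-weights 1/6 : 2/3 → (1/5, 4/5).
So Q = (1/5)·A_2 + (4/5)·A_3 = (7/5, 4/5).

(7/5, 4/5)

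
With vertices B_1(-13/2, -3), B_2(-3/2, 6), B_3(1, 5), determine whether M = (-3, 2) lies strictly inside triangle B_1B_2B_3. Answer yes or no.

yes

Barycentric coordinates of M: (23/55, 19/55, 13/55).
The three coordinates are positive, positive, positive; a point is interior exactly when all three are positive.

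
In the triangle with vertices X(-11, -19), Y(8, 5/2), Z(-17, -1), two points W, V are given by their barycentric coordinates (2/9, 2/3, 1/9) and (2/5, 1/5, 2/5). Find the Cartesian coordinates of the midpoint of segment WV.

(-43/10, -61/12)

Barycentric coordinates of the midpoint are the average: (14/45, 13/30, 23/90).
Converting: (14/45)·X + (13/30)·Y + (23/90)·Z = (-43/10, -61/12).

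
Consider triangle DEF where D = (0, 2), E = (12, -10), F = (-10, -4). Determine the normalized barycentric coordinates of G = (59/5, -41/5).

(1/5, 9/10, -1/10)

Signed area of the reference triangle: [DEF] = ½·(0·(-10−(-4)) + 12·(-4−2) + (-10)·(2−(-10))) = ½·(0 − 72 − 120) = -96.
[GEF] = ½·((59/5)·(-10−(-4)) + 12·(-4−(-41/5)) + (-10)·(-41/5−(-10))) = ½·(-354/5 + 252/5 − 18) = -96/5, so the D-coordinate is (-96/5)/(-96) = 1/5.
[DGF] = ½·(0·(-41/5−(-4)) + (59/5)·(-4−2) + (-10)·(2−(-41/5))) = ½·(0 − 354/5 − 102) = -432/5, so the E-coordinate is 9/10.
[DEG] = ½·(0·(-10−(-41/5)) + 12·(-41/5−2) + (59/5)·(2−(-10))) = ½·(0 − 612/5 + 708/5) = 48/5, so the F-coordinate is -1/10.
Check: 1/5 + 9/10 − 1/10 = 1.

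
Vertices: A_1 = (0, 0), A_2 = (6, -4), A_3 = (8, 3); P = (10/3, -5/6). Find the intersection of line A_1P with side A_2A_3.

Barycentric coordinates of P with respect to A_1A_2A_3: (1/2, 1/3, 1/6).
On side A_2A_3 the A_1-coordinate is zero; dropping P's A_1-weight 1/2 and renormalizing the remaining 1/3 : 1/6 gives weights 2/3, 1/3 on A_2, A_3.
Q = (2/3)·(6, -4) + (1/3)·(8, 3) = (20/3, -5/3).

(20/3, -5/3)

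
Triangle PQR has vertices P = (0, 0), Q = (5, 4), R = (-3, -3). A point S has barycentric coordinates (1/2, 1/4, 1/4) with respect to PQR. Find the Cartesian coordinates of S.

(1/2, 1/4)

S = (1/2)·P + (1/4)·Q + (1/4)·R.
x-coordinate: (1/2)·0 + (1/4)·5 + (1/4)·(-3) = 1/2.
y-coordinate: (1/2)·0 + (1/4)·4 + (1/4)·(-3) = 1/4.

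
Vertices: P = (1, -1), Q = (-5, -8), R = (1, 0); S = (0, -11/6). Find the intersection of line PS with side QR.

Barycentric coordinates of S with respect to PQR: (1/2, 1/6, 1/3).
On side QR the P-coordinate is zero; dropping S's P-weight 1/2 and renormalizing the remaining 1/6 : 1/3 gives weights 1/3, 2/3 on Q, R.
T = (1/3)·(-5, -8) + (2/3)·(1, 0) = (-1, -8/3).

(-1, -8/3)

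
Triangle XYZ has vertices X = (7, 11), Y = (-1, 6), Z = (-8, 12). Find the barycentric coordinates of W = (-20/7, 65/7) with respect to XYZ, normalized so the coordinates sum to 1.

Signed area of the reference triangle: [XYZ] = ½·(7·(6−12) + (-1)·(12−11) + (-8)·(11−6)) = ½·(-42 − 1 − 40) = -83/2.
[WYZ] = ½·((-20/7)·(6−12) + (-1)·(12−(65/7)) + (-8)·(65/7−6)) = ½·(120/7 − 19/7 − 184/7) = -83/14, so the X-coordinate is (-83/14)/(-83/2) = 1/7.
[XWZ] = ½·(7·(65/7−12) + (-20/7)·(12−11) + (-8)·(11−(65/7))) = ½·(-19 − 20/7 − 96/7) = -249/14, so the Y-coordinate is 3/7.
[XYW] = ½·(7·(6−(65/7)) + (-1)·(65/7−11) + (-20/7)·(11−6)) = ½·(-23 + 12/7 − 100/7) = -249/14, so the Z-coordinate is 3/7.

(1/7, 3/7, 3/7)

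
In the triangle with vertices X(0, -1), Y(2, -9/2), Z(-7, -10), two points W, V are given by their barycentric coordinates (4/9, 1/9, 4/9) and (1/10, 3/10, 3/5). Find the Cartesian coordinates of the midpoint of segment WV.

(-146/45, -2311/360)

Barycentric coordinates of the midpoint are the average: (49/180, 37/180, 47/90).
Converting: (49/180)·X + (37/180)·Y + (47/90)·Z = (-146/45, -2311/360).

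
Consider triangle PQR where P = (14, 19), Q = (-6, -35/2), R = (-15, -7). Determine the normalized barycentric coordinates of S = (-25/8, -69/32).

(5/16, 5/16, 3/8)

Signed area of the reference triangle: [PQR] = ½·(14·(-35/2−(-7)) + (-6)·(-7−19) + (-15)·(19−(-35/2))) = ½·(-147 + 156 − 1095/2) = -1077/4.
[SQR] = ½·((-25/8)·(-35/2−(-7)) + (-6)·(-7−(-69/32)) + (-15)·(-69/32−(-35/2))) = ½·(525/16 + 465/16 − 7365/32) = -5385/64, so the P-coordinate is (-5385/64)/(-1077/4) = 5/16.
[PSR] = ½·(14·(-69/32−(-7)) + (-25/8)·(-7−19) + (-15)·(19−(-69/32))) = ½·(1085/16 + 325/4 − 10155/32) = -5385/64, so the Q-coordinate is 5/16.
[PQS] = ½·(14·(-35/2−(-69/32)) + (-6)·(-69/32−19) + (-25/8)·(19−(-35/2))) = ½·(-3437/16 + 2031/16 − 1825/16) = -3231/32, so the R-coordinate is 3/8.
Check: 5/16 + 5/16 + 3/8 = 1.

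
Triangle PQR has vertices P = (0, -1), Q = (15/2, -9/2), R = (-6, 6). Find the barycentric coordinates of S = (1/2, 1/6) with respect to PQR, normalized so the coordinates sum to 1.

Signed area of the reference triangle: [PQR] = ½·(0·(-9/2−6) + (15/2)·(6−(-1)) + (-6)·(-1−(-9/2))) = ½·(0 + 105/2 − 21) = 63/4.
[SQR] = ½·((1/2)·(-9/2−6) + (15/2)·(6−(1/6)) + (-6)·(1/6−(-9/2))) = ½·(-21/4 + 175/4 − 28) = 21/4, so the P-coordinate is (21/4)/(63/4) = 1/3.
[PSR] = ½·(0·(1/6−6) + (1/2)·(6−(-1)) + (-6)·(-1−(1/6))) = ½·(0 + 7/2 + 7) = 21/4, so the Q-coordinate is 1/3.
[PQS] = ½·(0·(-9/2−(1/6)) + (15/2)·(1/6−(-1)) + (1/2)·(-1−(-9/2))) = ½·(0 + 35/4 + 7/4) = 21/4, so the R-coordinate is 1/3.

(1/3, 1/3, 1/3)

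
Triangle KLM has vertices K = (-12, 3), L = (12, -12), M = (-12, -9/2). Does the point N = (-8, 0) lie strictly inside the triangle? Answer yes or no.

yes

Barycentric coordinates of N: (23/30, 1/6, 1/15).
The three coordinates are positive, positive, positive; a point is interior exactly when all three are positive.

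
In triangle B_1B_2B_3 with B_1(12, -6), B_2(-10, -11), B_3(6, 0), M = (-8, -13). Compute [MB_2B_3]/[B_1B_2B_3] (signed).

[B_1B_2B_3] = ½·(12·(-11−0) + (-10)·(0−(-6)) + 6·(-6−(-11))) = ½·(-132 − 60 + 30) = -81.
[MB_2B_3] = ½·((-8)·(-11−0) + (-10)·(0−(-13)) + 6·(-13−(-11))) = ½·(88 − 130 − 12) = -27, so the ratio is (-27)/(-81) = 1/3.

1/3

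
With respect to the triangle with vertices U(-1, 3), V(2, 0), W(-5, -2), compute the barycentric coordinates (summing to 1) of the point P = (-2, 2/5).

(2/5, 1/5, 2/5)

Signed area of the reference triangle: [UVW] = ½·((-1)·(0−(-2)) + 2·(-2−3) + (-5)·(3−0)) = ½·(-2 − 10 − 15) = -27/2.
[PVW] = ½·((-2)·(0−(-2)) + 2·(-2−(2/5)) + (-5)·(2/5−0)) = ½·(-4 − 24/5 − 2) = -27/5, so the U-coordinate is (-27/5)/(-27/2) = 2/5.
[UPW] = ½·((-1)·(2/5−(-2)) + (-2)·(-2−3) + (-5)·(3−(2/5))) = ½·(-12/5 + 10 − 13) = -27/10, so the V-coordinate is 1/5.
[UVP] = ½·((-1)·(0−(2/5)) + 2·(2/5−3) + (-2)·(3−0)) = ½·(2/5 − 26/5 − 6) = -27/5, so the W-coordinate is 2/5.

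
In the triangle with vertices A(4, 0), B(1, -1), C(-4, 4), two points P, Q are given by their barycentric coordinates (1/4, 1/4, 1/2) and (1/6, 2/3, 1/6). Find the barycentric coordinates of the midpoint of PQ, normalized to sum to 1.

Since both coordinate triples sum to 1, the midpoint's barycentrics are the componentwise average.
(1/4+1/6)/2 = 5/24; similarly 11/24 and 1/3.

(5/24, 11/24, 1/3)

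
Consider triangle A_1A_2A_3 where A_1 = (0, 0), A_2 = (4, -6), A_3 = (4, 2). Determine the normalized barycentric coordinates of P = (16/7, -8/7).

Signed area of the reference triangle: [A_1A_2A_3] = ½·(0·(-6−2) + 4·(2−0) + 4·(0−(-6))) = ½·(0 + 8 + 24) = 16.
[PA_2A_3] = ½·((16/7)·(-6−2) + 4·(2−(-8/7)) + 4·(-8/7−(-6))) = ½·(-128/7 + 88/7 + 136/7) = 48/7, so the A_1-coordinate is (48/7)/16 = 3/7.
[A_1PA_3] = ½·(0·(-8/7−2) + (16/7)·(2−0) + 4·(0−(-8/7))) = ½·(0 + 32/7 + 32/7) = 32/7, so the A_2-coordinate is 2/7.
[A_1A_2P] = ½·(0·(-6−(-8/7)) + 4·(-8/7−0) + (16/7)·(0−(-6))) = ½·(0 − 32/7 + 96/7) = 32/7, so the A_3-coordinate is 2/7.
Check: 3/7 + 2/7 + 2/7 = 1.

(3/7, 2/7, 2/7)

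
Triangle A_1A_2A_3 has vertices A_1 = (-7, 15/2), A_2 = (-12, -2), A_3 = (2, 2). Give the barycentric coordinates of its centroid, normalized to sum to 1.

The centroid is the average of the vertices, so each weight is 1/3.

(1/3, 1/3, 1/3)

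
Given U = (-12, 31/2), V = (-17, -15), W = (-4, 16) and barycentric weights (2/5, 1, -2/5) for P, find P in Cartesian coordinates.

P = (2/5)·U + 1·V + (-2/5)·W.
x-coordinate: (2/5)·(-12) + 1·(-17) + (-2/5)·(-4) = -101/5.
y-coordinate: (2/5)·(31/2) + 1·(-15) + (-2/5)·16 = -76/5.

(-101/5, -76/5)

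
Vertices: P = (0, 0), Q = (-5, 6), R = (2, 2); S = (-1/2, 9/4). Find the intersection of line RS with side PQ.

(-2, 12/5)

Barycentric coordinates of S with respect to PQR: (3/8, 1/4, 3/8).
On side PQ the R-coordinate is zero; dropping S's R-weight 3/8 and renormalizing the remaining 3/8 : 1/4 gives weights 3/5, 2/5 on P, Q.
T = (3/5)·(0, 0) + (2/5)·(-5, 6) = (-2, 12/5).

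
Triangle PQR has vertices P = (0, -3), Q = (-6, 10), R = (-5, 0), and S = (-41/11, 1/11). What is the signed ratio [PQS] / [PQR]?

[PQR] = ½·(0·(10−0) + (-6)·(0−(-3)) + (-5)·(-3−10)) = ½·(0 − 18 + 65) = 47/2.
[PQS] = ½·(0·(10−(1/11)) + (-6)·(1/11−(-3)) + (-41/11)·(-3−10)) = ½·(0 − 204/11 + 533/11) = 329/22, so the ratio is (329/22)/(47/2) = 7/11.

7/11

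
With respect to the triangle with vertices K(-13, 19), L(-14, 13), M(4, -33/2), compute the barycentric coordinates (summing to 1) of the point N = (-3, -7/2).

Signed area of the reference triangle: [KLM] = ½·((-13)·(13−(-33/2)) + (-14)·(-33/2−19) + 4·(19−13)) = ½·(-767/2 + 497 + 24) = 275/4.
[NLM] = ½·((-3)·(13−(-33/2)) + (-14)·(-33/2−(-7/2)) + 4·(-7/2−13)) = ½·(-177/2 + 182 − 66) = 55/4, so the K-coordinate is (55/4)/(275/4) = 1/5.
[KNM] = ½·((-13)·(-7/2−(-33/2)) + (-3)·(-33/2−19) + 4·(19−(-7/2))) = ½·(-169 + 213/2 + 90) = 55/4, so the L-coordinate is 1/5.
[KLN] = ½·((-13)·(13−(-7/2)) + (-14)·(-7/2−19) + (-3)·(19−13)) = ½·(-429/2 + 315 − 18) = 165/4, so the M-coordinate is 3/5.
Check: 1/5 + 1/5 + 3/5 = 1.

(1/5, 1/5, 3/5)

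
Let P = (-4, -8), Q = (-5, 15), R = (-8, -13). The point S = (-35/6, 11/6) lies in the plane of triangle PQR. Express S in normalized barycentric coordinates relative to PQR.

(1/6, 1/2, 1/3)

Signed area of the reference triangle: [PQR] = ½·((-4)·(15−(-13)) + (-5)·(-13−(-8)) + (-8)·(-8−15)) = ½·(-112 + 25 + 184) = 97/2.
[SQR] = ½·((-35/6)·(15−(-13)) + (-5)·(-13−(11/6)) + (-8)·(11/6−15)) = ½·(-490/3 + 445/6 + 316/3) = 97/12, so the P-coordinate is (97/12)/(97/2) = 1/6.
[PSR] = ½·((-4)·(11/6−(-13)) + (-35/6)·(-13−(-8)) + (-8)·(-8−(11/6))) = ½·(-178/3 + 175/6 + 236/3) = 97/4, so the Q-coordinate is 1/2.
[PQS] = ½·((-4)·(15−(11/6)) + (-5)·(11/6−(-8)) + (-35/6)·(-8−15)) = ½·(-158/3 − 295/6 + 805/6) = 97/6, so the R-coordinate is 1/3.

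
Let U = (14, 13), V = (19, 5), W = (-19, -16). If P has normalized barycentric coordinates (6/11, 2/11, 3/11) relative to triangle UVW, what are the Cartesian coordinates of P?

(65/11, 40/11)

P = (6/11)·U + (2/11)·V + (3/11)·W.
x-coordinate: (6/11)·14 + (2/11)·19 + (3/11)·(-19) = 65/11.
y-coordinate: (6/11)·13 + (2/11)·5 + (3/11)·(-16) = 40/11.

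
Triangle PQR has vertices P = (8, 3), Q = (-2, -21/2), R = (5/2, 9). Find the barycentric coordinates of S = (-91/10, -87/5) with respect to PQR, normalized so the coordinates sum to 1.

(-4/5, 8/5, 1/5)

Signed area of the reference triangle: [PQR] = ½·(8·(-21/2−9) + (-2)·(9−3) + (5/2)·(3−(-21/2))) = ½·(-156 − 12 + 135/4) = -537/8.
[SQR] = ½·((-91/10)·(-21/2−9) + (-2)·(9−(-87/5)) + (5/2)·(-87/5−(-21/2))) = ½·(3549/20 − 264/5 − 69/4) = 537/10, so the P-coordinate is (537/10)/(-537/8) = -4/5.
[PSR] = ½·(8·(-87/5−9) + (-91/10)·(9−3) + (5/2)·(3−(-87/5))) = ½·(-1056/5 − 273/5 + 51) = -537/5, so the Q-coordinate is 8/5.
[PQS] = ½·(8·(-21/2−(-87/5)) + (-2)·(-87/5−3) + (-91/10)·(3−(-21/2))) = ½·(276/5 + 204/5 − 2457/20) = -537/40, so the R-coordinate is 1/5.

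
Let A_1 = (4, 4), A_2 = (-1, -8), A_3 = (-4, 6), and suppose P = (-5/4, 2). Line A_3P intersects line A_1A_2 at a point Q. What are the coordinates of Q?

(3/2, -2)

Barycentric coordinates of P with respect to A_1A_2A_3: (1/4, 1/4, 1/2).
On side A_1A_2 the A_3-coordinate is zero; dropping P's A_3-weight 1/2 and renormalizing the remaining 1/4 : 1/4 gives weights 1/2, 1/2 on A_1, A_2.
Q = (1/2)·(4, 4) + (1/2)·(-1, -8) = (3/2, -2).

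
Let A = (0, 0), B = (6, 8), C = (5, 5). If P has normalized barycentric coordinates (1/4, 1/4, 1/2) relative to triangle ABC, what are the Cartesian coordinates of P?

P = (1/4)·A + (1/4)·B + (1/2)·C.
x-coordinate: (1/4)·0 + (1/4)·6 + (1/2)·5 = 4.
y-coordinate: (1/4)·0 + (1/4)·8 + (1/2)·5 = 9/2.

(4, 9/2)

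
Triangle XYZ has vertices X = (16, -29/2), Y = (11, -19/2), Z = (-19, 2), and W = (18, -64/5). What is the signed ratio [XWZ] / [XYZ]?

[XYZ] = ½·(16·(-19/2−2) + 11·(2−(-29/2)) + (-19)·(-29/2−(-19/2))) = ½·(-184 + 363/2 + 95) = 185/4.
[XWZ] = ½·(16·(-64/5−2) + 18·(2−(-29/2)) + (-19)·(-29/2−(-64/5))) = ½·(-1184/5 + 297 + 323/10) = 185/4, so the ratio is (185/4)/(185/4) = 1.

1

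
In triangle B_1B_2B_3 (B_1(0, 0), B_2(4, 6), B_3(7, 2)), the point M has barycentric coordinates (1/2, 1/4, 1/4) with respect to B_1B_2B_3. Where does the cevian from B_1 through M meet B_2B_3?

Line B_1M meets B_2B_3 where the B_1-coordinate vanishes; zeroing M's B_1-weight and renormalizing leaves B_2, B_3-weights 1/4 : 1/4 → (1/2, 1/2).
So N = (1/2)·B_2 + (1/2)·B_3 = (11/2, 4).

(11/2, 4)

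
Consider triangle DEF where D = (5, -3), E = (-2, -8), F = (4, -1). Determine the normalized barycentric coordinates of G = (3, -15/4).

Signed area of the reference triangle: [DEF] = ½·(5·(-8−(-1)) + (-2)·(-1−(-3)) + 4·(-3−(-8))) = ½·(-35 − 4 + 20) = -19/2.
[GEF] = ½·(3·(-8−(-1)) + (-2)·(-1−(-15/4)) + 4·(-15/4−(-8))) = ½·(-21 − 11/2 + 17) = -19/4, so the D-coordinate is (-19/4)/(-19/2) = 1/2.
[DGF] = ½·(5·(-15/4−(-1)) + 3·(-1−(-3)) + 4·(-3−(-15/4))) = ½·(-55/4 + 6 + 3) = -19/8, so the E-coordinate is 1/4.
[DEG] = ½·(5·(-8−(-15/4)) + (-2)·(-15/4−(-3)) + 3·(-3−(-8))) = ½·(-85/4 + 3/2 + 15) = -19/8, so the F-coordinate is 1/4.
Check: 1/2 + 1/4 + 1/4 = 1.

(1/2, 1/4, 1/4)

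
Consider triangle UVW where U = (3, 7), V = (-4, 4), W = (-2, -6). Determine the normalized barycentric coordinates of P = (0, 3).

Signed area of the reference triangle: [UVW] = ½·(3·(4−(-6)) + (-4)·(-6−7) + (-2)·(7−4)) = ½·(30 + 52 − 6) = 38.
[PVW] = ½·(0·(4−(-6)) + (-4)·(-6−3) + (-2)·(3−4)) = ½·(0 + 36 + 2) = 19, so the U-coordinate is 19/38 = 1/2.
[UPW] = ½·(3·(3−(-6)) + 0·(-6−7) + (-2)·(7−3)) = ½·(27 + 0 − 8) = 19/2, so the V-coordinate is 1/4.
[UVP] = ½·(3·(4−3) + (-4)·(3−7) + 0·(7−4)) = ½·(3 + 16 + 0) = 19/2, so the W-coordinate is 1/4.
Check: 1/2 + 1/4 + 1/4 = 1.

(1/2, 1/4, 1/4)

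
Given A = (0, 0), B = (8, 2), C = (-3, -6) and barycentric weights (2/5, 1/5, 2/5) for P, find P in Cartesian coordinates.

(2/5, -2)

P = (2/5)·A + (1/5)·B + (2/5)·C.
x-coordinate: (2/5)·0 + (1/5)·8 + (2/5)·(-3) = 2/5.
y-coordinate: (2/5)·0 + (1/5)·2 + (2/5)·(-6) = -2.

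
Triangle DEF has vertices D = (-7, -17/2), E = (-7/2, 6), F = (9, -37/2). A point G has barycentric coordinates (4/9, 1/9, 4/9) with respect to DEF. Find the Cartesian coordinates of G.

G = (4/9)·D + (1/9)·E + (4/9)·F.
x-coordinate: (4/9)·(-7) + (1/9)·(-7/2) + (4/9)·9 = 1/2.
y-coordinate: (4/9)·(-17/2) + (1/9)·6 + (4/9)·(-37/2) = -34/3.

(1/2, -34/3)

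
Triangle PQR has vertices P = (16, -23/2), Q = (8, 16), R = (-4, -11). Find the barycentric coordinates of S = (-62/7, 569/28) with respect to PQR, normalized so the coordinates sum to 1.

(-13/14, 8/7, 11/14)

Signed area of the reference triangle: [PQR] = ½·(16·(16−(-11)) + 8·(-11−(-23/2)) + (-4)·(-23/2−16)) = ½·(432 + 4 + 110) = 273.
[SQR] = ½·((-62/7)·(16−(-11)) + 8·(-11−(569/28)) + (-4)·(569/28−16)) = ½·(-1674/7 − 1754/7 − 121/7) = -507/2, so the P-coordinate is (-507/2)/273 = -13/14.
[PSR] = ½·(16·(569/28−(-11)) + (-62/7)·(-11−(-23/2)) + (-4)·(-23/2−(569/28))) = ½·(3508/7 − 31/7 + 891/7) = 312, so the Q-coordinate is 8/7.
[PQS] = ½·(16·(16−(569/28)) + 8·(569/28−(-23/2)) + (-62/7)·(-23/2−16)) = ½·(-484/7 + 1782/7 + 1705/7) = 429/2, so the R-coordinate is 11/14.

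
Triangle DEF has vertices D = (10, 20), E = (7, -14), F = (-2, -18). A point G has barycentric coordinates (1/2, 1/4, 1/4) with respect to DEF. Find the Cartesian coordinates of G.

(25/4, 2)

G = (1/2)·D + (1/4)·E + (1/4)·F.
x-coordinate: (1/2)·10 + (1/4)·7 + (1/4)·(-2) = 25/4.
y-coordinate: (1/2)·20 + (1/4)·(-14) + (1/4)·(-18) = 2.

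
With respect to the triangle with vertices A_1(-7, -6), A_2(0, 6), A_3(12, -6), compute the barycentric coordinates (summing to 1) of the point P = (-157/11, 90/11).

Signed area of the reference triangle: [A_1A_2A_3] = ½·((-7)·(6−(-6)) + 0·(-6−(-6)) + 12·(-6−6)) = ½·(-84 + 0 − 144) = -114.
[PA_2A_3] = ½·((-157/11)·(6−(-6)) + 0·(-6−(90/11)) + 12·(90/11−6)) = ½·(-1884/11 + 0 + 288/11) = -798/11, so the A_1-coordinate is (-798/11)/(-114) = 7/11.
[A_1PA_3] = ½·((-7)·(90/11−(-6)) + (-157/11)·(-6−(-6)) + 12·(-6−(90/11))) = ½·(-1092/11 + 0 − 1872/11) = -1482/11, so the A_2-coordinate is 13/11.
[A_1A_2P] = ½·((-7)·(6−(90/11)) + 0·(90/11−(-6)) + (-157/11)·(-6−6)) = ½·(168/11 + 0 + 1884/11) = 1026/11, so the A_3-coordinate is -9/11.
Check: 7/11 + 13/11 − 9/11 = 1.

(7/11, 13/11, -9/11)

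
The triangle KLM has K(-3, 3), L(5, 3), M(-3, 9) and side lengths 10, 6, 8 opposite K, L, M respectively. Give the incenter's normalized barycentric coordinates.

(5/12, 1/4, 1/3)

The incenter has barycentric coordinates proportional to the opposite side lengths: (10 : 6 : 8).
Normalizing by 10+6+8 = 24 gives (5/12, 1/4, 1/3).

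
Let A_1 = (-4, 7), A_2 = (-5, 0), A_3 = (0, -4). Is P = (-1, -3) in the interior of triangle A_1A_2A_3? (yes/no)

yes

Barycentric coordinates of P: (1/39, 7/39, 31/39).
The three coordinates are positive, positive, positive; a point is interior exactly when all three are positive.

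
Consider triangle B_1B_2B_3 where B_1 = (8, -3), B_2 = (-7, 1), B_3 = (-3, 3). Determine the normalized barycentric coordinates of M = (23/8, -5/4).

Signed area of the reference triangle: [B_1B_2B_3] = ½·(8·(1−3) + (-7)·(3−(-3)) + (-3)·(-3−1)) = ½·(-16 − 42 + 12) = -23.
[MB_2B_3] = ½·((23/8)·(1−3) + (-7)·(3−(-5/4)) + (-3)·(-5/4−1)) = ½·(-23/4 − 119/4 + 27/4) = -115/8, so the B_1-coordinate is (-115/8)/(-23) = 5/8.
[B_1MB_3] = ½·(8·(-5/4−3) + (23/8)·(3−(-3)) + (-3)·(-3−(-5/4))) = ½·(-34 + 69/4 + 21/4) = -23/4, so the B_2-coordinate is 1/4.
[B_1B_2M] = ½·(8·(1−(-5/4)) + (-7)·(-5/4−(-3)) + (23/8)·(-3−1)) = ½·(18 − 49/4 − 23/2) = -23/8, so the B_3-coordinate is 1/8.

(5/8, 1/4, 1/8)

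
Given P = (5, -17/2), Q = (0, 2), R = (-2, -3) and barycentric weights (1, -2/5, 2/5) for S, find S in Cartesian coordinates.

(21/5, -21/2)

S = 1·P + (-2/5)·Q + (2/5)·R.
x-coordinate: 1·5 + (-2/5)·0 + (2/5)·(-2) = 21/5.
y-coordinate: 1·(-17/2) + (-2/5)·2 + (2/5)·(-3) = -21/2.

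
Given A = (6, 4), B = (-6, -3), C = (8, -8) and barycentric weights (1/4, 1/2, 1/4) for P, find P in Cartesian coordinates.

(1/2, -5/2)

P = (1/4)·A + (1/2)·B + (1/4)·C.
x-coordinate: (1/4)·6 + (1/2)·(-6) + (1/4)·8 = 1/2.
y-coordinate: (1/4)·4 + (1/2)·(-3) + (1/4)·(-8) = -5/2.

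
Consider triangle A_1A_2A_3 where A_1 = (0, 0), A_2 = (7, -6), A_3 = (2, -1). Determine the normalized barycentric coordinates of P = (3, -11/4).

Signed area of the reference triangle: [A_1A_2A_3] = ½·(0·(-6−(-1)) + 7·(-1−0) + 2·(0−(-6))) = ½·(0 − 7 + 12) = 5/2.
[PA_2A_3] = ½·(3·(-6−(-1)) + 7·(-1−(-11/4)) + 2·(-11/4−(-6))) = ½·(-15 + 49/4 + 13/2) = 15/8, so the A_1-coordinate is (15/8)/(5/2) = 3/4.
[A_1PA_3] = ½·(0·(-11/4−(-1)) + 3·(-1−0) + 2·(0−(-11/4))) = ½·(0 − 3 + 11/2) = 5/4, so the A_2-coordinate is 1/2.
[A_1A_2P] = ½·(0·(-6−(-11/4)) + 7·(-11/4−0) + 3·(0−(-6))) = ½·(0 − 77/4 + 18) = -5/8, so the A_3-coordinate is -1/4.

(3/4, 1/2, -1/4)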